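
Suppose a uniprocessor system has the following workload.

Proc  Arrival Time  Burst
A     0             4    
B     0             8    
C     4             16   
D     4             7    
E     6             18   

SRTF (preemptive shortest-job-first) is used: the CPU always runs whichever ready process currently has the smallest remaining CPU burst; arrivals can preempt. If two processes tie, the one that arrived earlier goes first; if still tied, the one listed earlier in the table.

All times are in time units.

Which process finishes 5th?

E

Gantt: | A 0-4 | D 4-11 | B 11-19 | C 19-35 | E 35-53 |
Completion: A=4  B=19  C=35  D=11  E=53
Turnaround (C−A): A=4  B=19  C=31  D=7  E=47
Finish order: A → D → B → C → E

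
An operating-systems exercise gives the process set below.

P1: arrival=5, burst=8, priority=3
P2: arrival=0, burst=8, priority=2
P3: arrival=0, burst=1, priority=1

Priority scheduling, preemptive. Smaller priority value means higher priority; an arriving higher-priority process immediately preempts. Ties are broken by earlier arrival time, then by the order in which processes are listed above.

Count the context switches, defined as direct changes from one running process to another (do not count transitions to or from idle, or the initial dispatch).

Timeline: | P3 0-1 | P2 1-9 | P1 9-17 |
Completion: P1=17  P2=9  P3=1

2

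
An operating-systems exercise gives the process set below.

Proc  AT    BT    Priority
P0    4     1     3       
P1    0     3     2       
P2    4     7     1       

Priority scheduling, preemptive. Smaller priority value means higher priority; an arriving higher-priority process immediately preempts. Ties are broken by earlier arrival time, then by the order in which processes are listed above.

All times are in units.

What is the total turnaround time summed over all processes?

18

Gantt: | P1 0-3 | idle 3-4 | P2 4-11 | P0 11-12 |
Completion: P0=12  P1=3  P2=11
Turnaround (C−A): P0=8  P1=3  P2=7
Turnaround = completion − arrival: P0=8, P1=3, P2=7
Total turnaround = 8 + 3 + 7 = 18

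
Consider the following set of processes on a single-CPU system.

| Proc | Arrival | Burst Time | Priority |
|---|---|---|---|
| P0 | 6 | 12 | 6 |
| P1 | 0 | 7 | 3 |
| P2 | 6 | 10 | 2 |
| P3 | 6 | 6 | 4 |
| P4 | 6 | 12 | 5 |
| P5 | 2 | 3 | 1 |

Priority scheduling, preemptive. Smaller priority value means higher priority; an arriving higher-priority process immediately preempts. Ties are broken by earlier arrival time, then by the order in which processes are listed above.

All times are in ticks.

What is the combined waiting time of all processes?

79

Timeline: | P1 0-2 | P5 2-5 | P1 5-6 | P2 6-16 | P1 16-20 | P3 20-26 | P4 26-38 | P0 38-50 |
Completion: P0=50  P1=20  P2=16  P3=26  P4=38  P5=5
Turnaround (C−A): P0=44  P1=20  P2=10  P3=20  P4=32  P5=3
Waiting = turnaround − burst: P0=32, P1=13, P2=0, P3=14, P4=20, P5=0
Total waiting = 32 + 13 + 0 + 14 + 20 + 0 = 79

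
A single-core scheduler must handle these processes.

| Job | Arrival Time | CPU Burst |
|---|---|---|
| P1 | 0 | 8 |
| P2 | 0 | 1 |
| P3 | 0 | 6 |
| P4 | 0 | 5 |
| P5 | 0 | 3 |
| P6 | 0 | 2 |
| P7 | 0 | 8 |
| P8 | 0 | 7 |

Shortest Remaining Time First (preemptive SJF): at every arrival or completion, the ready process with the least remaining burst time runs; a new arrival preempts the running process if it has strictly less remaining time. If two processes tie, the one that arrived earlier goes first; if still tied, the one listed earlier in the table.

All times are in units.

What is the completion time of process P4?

Schedule: | P2 0-1 | P6 1-3 | P5 3-6 | P4 6-11 | P3 11-17 | P8 17-24 | P1 24-32 | P7 32-40 |
Completion: P1=32  P2=1  P3=17  P4=11  P5=6  P6=3  P7=40  P8=24

11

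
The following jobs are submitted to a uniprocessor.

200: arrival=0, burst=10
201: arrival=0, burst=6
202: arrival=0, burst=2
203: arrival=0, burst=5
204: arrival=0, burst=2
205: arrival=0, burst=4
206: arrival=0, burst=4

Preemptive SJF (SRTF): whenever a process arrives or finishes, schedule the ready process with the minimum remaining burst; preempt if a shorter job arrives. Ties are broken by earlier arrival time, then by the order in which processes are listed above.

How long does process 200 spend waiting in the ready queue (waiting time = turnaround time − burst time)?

23

Schedule: | 202 0-2 | 204 2-4 | 205 4-8 | 206 8-12 | 203 12-17 | 201 17-23 | 200 23-33 |
Completion: 200=33  201=23  202=2  203=17  204=4  205=8  206=12
Turnaround (C−A): 200=33  201=23  202=2  203=17  204=4  205=8  206=12
Waiting(200) = turnaround − burst = 33 − 10 = 23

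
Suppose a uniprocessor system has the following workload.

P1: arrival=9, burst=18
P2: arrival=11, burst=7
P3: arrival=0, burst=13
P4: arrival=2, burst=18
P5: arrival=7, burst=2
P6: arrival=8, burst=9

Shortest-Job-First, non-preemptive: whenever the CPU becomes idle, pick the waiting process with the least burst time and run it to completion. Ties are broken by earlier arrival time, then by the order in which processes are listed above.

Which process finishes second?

Schedule: | P3 0-13 | P5 13-15 | P2 15-22 | P6 22-31 | P4 31-49 | P1 49-67 |
Completion: P1=67  P2=22  P3=13  P4=49  P5=15  P6=31
Turnaround (C−A): P1=58  P2=11  P3=13  P4=47  P5=8  P6=23
Finish order: P3 → P5 → P2 → P6 → P4 → P1

P5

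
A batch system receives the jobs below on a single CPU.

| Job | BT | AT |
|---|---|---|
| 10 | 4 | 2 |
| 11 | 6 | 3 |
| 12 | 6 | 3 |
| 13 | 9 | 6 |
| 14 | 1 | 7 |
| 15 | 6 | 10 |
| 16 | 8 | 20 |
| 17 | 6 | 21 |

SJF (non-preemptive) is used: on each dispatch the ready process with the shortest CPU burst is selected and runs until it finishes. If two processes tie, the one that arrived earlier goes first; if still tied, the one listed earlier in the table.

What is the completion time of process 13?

48

Timeline: | idle 0-2 | 10 2-6 | 11 6-12 | 14 12-13 | 12 13-19 | 15 19-25 | 17 25-31 | 16 31-39 | 13 39-48 |
Completion: 10=6  11=12  12=19  13=48  14=13  15=25  16=39  17=31
Turnaround (C−A): 10=4  11=9  12=16  13=42  14=6  15=15  16=19  17=10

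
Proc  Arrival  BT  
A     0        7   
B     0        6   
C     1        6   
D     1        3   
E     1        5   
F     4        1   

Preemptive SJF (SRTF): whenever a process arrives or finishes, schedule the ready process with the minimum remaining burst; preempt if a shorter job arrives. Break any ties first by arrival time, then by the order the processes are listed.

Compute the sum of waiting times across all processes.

Schedule: | B 0-1 | D 1-4 | F 4-5 | B 5-10 | E 10-15 | C 15-21 | A 21-28 |
Completion: A=28  B=10  C=21  D=4  E=15  F=5
Turnaround (C−A): A=28  B=10  C=20  D=3  E=14  F=1
Waiting = turnaround − burst: A=21, B=4, C=14, D=0, E=9, F=0
Total waiting = 21 + 4 + 14 + 0 + 9 + 0 = 48

48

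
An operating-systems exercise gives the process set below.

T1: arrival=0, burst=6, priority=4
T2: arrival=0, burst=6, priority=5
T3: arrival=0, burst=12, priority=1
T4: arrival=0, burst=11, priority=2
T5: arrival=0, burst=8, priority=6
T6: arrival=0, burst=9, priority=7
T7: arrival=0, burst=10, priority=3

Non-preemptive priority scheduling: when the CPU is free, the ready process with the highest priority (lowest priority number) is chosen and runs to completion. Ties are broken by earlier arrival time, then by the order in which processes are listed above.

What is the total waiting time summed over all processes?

Schedule: | T3 0-12 | T4 12-23 | T7 23-33 | T1 33-39 | T2 39-45 | T5 45-53 | T6 53-62 |
Completion: T1=39  T2=45  T3=12  T4=23  T5=53  T6=62  T7=33
Turnaround (C−A): T1=39  T2=45  T3=12  T4=23  T5=53  T6=62  T7=33
Waiting = turnaround − burst: T1=33, T2=39, T3=0, T4=12, T5=45, T6=53, T7=23
Total waiting = 33 + 39 + 0 + 12 + 45 + 53 + 23 = 205

205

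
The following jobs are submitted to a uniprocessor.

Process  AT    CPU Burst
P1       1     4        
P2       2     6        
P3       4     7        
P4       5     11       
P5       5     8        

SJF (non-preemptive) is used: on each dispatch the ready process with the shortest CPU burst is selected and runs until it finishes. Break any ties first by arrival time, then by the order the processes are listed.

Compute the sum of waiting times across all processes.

44

Schedule: | idle 0-1 | P1 1-5 | P2 5-11 | P3 11-18 | P5 18-26 | P4 26-37 |
Completion: P1=5  P2=11  P3=18  P4=37  P5=26
Turnaround (C−A): P1=4  P2=9  P3=14  P4=32  P5=21
Waiting = turnaround − burst: P1=0, P2=3, P3=7, P4=21, P5=13
Total waiting = 0 + 3 + 7 + 21 + 13 = 44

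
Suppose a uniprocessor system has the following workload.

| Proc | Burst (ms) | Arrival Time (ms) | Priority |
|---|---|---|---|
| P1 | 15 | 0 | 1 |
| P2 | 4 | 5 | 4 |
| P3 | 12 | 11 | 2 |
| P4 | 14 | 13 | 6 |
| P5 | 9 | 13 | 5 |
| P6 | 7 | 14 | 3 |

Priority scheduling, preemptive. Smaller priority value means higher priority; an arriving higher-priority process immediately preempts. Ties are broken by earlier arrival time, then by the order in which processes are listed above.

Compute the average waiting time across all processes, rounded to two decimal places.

Gantt: | P1 0-15 | P3 15-27 | P6 27-34 | P2 34-38 | P5 38-47 | P4 47-61 |
Completion: P1=15  P2=38  P3=27  P4=61  P5=47  P6=34
Waiting times: P1=0, P2=29, P3=4, P4=34, P5=25, P6=13
Average waiting = (0+29+4+34+25+13) / 6 = 105/6 = 17.50

17.50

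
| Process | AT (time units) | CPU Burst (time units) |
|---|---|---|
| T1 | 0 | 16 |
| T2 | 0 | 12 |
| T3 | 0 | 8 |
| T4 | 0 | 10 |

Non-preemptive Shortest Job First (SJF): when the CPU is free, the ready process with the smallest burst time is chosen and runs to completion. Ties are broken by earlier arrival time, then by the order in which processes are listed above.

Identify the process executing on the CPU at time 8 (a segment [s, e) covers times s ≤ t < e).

Schedule: | T3 0-8 | T4 8-18 | T2 18-30 | T1 30-46 |
Completion: T1=46  T2=30  T3=8  T4=18

T4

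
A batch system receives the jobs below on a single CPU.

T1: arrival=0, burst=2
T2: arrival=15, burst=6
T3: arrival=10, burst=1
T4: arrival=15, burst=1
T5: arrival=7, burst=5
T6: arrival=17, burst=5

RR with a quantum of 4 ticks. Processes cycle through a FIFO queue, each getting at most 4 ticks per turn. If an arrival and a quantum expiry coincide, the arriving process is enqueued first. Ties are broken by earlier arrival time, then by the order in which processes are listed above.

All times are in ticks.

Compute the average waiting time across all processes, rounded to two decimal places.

Schedule: | T1 0-2 | idle 2-7 | T5 7-11 | T3 11-12 | T5 12-13 | idle 13-15 | T2 15-19 | T4 19-20 | T6 20-24 | T2 24-26 | T6 26-27 |
Completion: T1=2  T2=26  T3=12  T4=20  T5=13  T6=27
Waiting times: T1=0, T2=5, T3=1, T4=4, T5=1, T6=5
Average waiting = (0+5+1+4+1+5) / 6 = 16/6 = 2.67

2.67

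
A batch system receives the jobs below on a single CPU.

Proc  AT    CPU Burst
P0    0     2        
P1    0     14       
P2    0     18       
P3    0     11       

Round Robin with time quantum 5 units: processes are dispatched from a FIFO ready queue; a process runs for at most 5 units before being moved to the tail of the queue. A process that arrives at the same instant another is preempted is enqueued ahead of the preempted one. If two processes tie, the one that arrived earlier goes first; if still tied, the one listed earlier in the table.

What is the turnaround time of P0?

Schedule: | P0 0-2 | P1 2-7 | P2 7-12 | P3 12-17 | P1 17-22 | P2 22-27 | P3 27-32 | P1 32-36 | P2 36-41 | P3 41-42 | P2 42-45 |
Completion: P0=2  P1=36  P2=45  P3=42
Turnaround(P0) = completion − arrival = 2 − 0 = 2

2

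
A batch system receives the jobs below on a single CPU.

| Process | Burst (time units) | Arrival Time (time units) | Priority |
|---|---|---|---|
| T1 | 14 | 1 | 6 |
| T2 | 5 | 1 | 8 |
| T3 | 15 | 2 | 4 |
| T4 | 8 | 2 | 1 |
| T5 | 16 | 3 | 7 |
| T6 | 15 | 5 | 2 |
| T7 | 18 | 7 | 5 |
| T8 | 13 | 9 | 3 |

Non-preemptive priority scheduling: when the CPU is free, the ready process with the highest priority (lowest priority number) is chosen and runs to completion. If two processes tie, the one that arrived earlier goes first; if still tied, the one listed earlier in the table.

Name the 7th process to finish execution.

T5

Timeline: | idle 0-1 | T1 1-15 | T4 15-23 | T6 23-38 | T8 38-51 | T3 51-66 | T7 66-84 | T5 84-100 | T2 100-105 |
Completion: T1=15  T2=105  T3=66  T4=23  T5=100  T6=38  T7=84  T8=51
Turnaround (C−A): T1=14  T2=104  T3=64  T4=21  T5=97  T6=33  T7=77  T8=42
Finish order: T1 → T4 → T6 → T8 → T3 → T7 → T5 → T2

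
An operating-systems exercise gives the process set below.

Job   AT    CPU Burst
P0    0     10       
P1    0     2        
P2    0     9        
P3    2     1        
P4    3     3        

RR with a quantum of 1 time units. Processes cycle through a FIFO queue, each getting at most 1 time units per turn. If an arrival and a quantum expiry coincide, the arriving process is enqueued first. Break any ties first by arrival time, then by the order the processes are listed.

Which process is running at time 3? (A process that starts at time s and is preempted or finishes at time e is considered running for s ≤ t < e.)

Schedule: | P0 0-1 | P1 1-2 | P2 2-3 | P0 3-4 | P3 4-5 | P1 5-6 | P4 6-7 | P2 7-8 | P0 8-9 | P4 9-10 | P2 10-11 | P0 11-12 | P4 12-13 | P2 13-14 | P0 14-15 | P2 15-16 | P0 16-17 | P2 17-18 | P0 18-19 | P2 19-20 | P0 20-21 | P2 21-22 | P0 22-23 | P2 23-24 | P0 24-25 |
Completion: P0=25  P1=6  P2=24  P3=5  P4=13
Turnaround (C−A): P0=25  P1=6  P2=24  P3=3  P4=10

P0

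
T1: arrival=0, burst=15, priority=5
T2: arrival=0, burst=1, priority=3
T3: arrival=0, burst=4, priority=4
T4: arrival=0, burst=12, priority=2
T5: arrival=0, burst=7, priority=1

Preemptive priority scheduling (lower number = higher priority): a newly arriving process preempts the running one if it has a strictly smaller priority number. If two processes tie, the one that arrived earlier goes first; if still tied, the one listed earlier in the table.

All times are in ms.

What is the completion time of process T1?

Timeline: | T5 0-7 | T4 7-19 | T2 19-20 | T3 20-24 | T1 24-39 |
Completion: T1=39  T2=20  T3=24  T4=19  T5=7
Turnaround (C−A): T1=39  T2=20  T3=24  T4=19  T5=7

39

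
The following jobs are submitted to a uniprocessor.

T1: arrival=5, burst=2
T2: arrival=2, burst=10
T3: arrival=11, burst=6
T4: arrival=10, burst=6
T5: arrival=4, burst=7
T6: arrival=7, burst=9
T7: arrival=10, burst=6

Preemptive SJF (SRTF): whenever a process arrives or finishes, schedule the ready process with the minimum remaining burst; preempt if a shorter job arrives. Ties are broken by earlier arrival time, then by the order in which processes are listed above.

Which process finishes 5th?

Timeline: | idle 0-2 | T2 2-4 | T5 4-5 | T1 5-7 | T5 7-13 | T4 13-19 | T7 19-25 | T3 25-31 | T2 31-39 | T6 39-48 |
Completion: T1=7  T2=39  T3=31  T4=19  T5=13  T6=48  T7=25
Turnaround (C−A): T1=2  T2=37  T3=20  T4=9  T5=9  T6=41  T7=15
Finish order: T1 → T5 → T4 → T7 → T3 → T2 → T6

T3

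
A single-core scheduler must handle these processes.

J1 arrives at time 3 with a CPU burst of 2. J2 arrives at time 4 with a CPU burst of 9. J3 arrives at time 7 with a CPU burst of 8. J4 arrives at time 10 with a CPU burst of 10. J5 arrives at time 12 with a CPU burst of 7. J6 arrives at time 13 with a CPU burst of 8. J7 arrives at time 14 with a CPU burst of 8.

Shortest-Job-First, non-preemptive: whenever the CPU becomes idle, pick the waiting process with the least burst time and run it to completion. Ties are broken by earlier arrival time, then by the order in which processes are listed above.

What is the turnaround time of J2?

Gantt: | idle 0-3 | J1 3-5 | J2 5-14 | J5 14-21 | J3 21-29 | J6 29-37 | J7 37-45 | J4 45-55 |
Completion: J1=5  J2=14  J3=29  J4=55  J5=21  J6=37  J7=45
Turnaround(J2) = completion − arrival = 14 − 4 = 10

10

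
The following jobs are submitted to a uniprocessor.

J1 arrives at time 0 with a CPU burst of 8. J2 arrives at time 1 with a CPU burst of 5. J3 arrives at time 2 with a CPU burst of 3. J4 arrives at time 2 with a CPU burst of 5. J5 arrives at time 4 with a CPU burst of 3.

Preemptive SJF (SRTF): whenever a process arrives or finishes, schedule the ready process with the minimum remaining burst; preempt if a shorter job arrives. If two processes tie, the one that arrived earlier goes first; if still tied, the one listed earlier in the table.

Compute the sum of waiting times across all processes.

33

Gantt: | J1 0-1 | J2 1-2 | J3 2-5 | J5 5-8 | J2 8-12 | J4 12-17 | J1 17-24 |
Completion: J1=24  J2=12  J3=5  J4=17  J5=8
Turnaround (C−A): J1=24  J2=11  J3=3  J4=15  J5=4
Waiting = turnaround − burst: J1=16, J2=6, J3=0, J4=10, J5=1
Total waiting = 16 + 6 + 0 + 10 + 1 = 33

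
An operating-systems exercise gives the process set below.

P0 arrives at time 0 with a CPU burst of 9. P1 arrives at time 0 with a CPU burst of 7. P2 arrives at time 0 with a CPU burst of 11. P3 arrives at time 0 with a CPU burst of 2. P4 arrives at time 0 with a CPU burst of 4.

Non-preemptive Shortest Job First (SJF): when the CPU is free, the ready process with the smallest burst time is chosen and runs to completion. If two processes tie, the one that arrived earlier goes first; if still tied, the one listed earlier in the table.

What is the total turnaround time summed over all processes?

Timeline: | P3 0-2 | P4 2-6 | P1 6-13 | P0 13-22 | P2 22-33 |
Completion: P0=22  P1=13  P2=33  P3=2  P4=6
Turnaround = completion − arrival: P0=22, P1=13, P2=33, P3=2, P4=6
Total turnaround = 22 + 13 + 33 + 2 + 6 = 76

76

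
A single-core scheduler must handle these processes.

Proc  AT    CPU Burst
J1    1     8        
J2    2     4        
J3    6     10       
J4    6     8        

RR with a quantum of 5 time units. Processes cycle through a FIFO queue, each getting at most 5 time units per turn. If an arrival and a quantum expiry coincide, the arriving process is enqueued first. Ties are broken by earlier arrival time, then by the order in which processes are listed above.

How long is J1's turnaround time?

22

Schedule: | idle 0-1 | J1 1-6 | J2 6-10 | J3 10-15 | J4 15-20 | J1 20-23 | J3 23-28 | J4 28-31 |
Completion: J1=23  J2=10  J3=28  J4=31
Turnaround (C−A): J1=22  J2=8  J3=22  J4=25
Turnaround(J1) = completion − arrival = 23 − 1 = 22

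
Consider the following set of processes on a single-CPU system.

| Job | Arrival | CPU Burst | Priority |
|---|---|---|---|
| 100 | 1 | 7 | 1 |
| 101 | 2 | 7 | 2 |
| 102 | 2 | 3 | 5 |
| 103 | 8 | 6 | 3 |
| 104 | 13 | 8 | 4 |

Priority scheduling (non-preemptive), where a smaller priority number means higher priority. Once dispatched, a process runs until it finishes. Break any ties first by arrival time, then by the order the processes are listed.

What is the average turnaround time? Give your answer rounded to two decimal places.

Timeline: | idle 0-1 | 100 1-8 | 101 8-15 | 103 15-21 | 104 21-29 | 102 29-32 |
Completion: 100=8  101=15  102=32  103=21  104=29
Turnaround (C−A): 100=7  101=13  102=30  103=13  104=16
Turnaround times: 100=7, 101=13, 102=30, 103=13, 104=16
Average turnaround = (7+13+30+13+16) / 5 = 79/5 = 15.80

15.80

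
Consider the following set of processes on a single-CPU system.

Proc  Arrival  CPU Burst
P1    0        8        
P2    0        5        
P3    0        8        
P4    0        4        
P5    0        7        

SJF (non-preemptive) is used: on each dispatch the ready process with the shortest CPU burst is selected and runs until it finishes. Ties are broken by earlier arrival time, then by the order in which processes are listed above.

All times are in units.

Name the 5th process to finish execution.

Timeline: | P4 0-4 | P2 4-9 | P5 9-16 | P1 16-24 | P3 24-32 |
Completion: P1=24  P2=9  P3=32  P4=4  P5=16
Turnaround (C−A): P1=24  P2=9  P3=32  P4=4  P5=16
Finish order: P4 → P2 → P5 → P1 → P3

P3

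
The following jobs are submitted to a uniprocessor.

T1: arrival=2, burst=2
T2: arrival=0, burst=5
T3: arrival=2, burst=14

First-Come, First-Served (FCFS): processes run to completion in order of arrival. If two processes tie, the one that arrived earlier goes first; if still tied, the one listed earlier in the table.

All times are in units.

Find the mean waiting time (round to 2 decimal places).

2.67

Gantt: | T2 0-5 | T1 5-7 | T3 7-21 |
Completion: T1=7  T2=5  T3=21
Waiting times: T1=3, T2=0, T3=5
Average waiting = (3+0+5) / 3 = 8/3 = 2.67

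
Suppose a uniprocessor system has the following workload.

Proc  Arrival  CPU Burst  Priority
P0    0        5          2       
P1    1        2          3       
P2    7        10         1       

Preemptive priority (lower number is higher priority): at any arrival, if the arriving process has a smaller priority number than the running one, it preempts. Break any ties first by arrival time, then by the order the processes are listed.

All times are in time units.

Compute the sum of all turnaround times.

21

Schedule: | P0 0-5 | P1 5-7 | P2 7-17 |
Completion: P0=5  P1=7  P2=17
Turnaround = completion − arrival: P0=5, P1=6, P2=10
Total turnaround = 5 + 6 + 10 = 21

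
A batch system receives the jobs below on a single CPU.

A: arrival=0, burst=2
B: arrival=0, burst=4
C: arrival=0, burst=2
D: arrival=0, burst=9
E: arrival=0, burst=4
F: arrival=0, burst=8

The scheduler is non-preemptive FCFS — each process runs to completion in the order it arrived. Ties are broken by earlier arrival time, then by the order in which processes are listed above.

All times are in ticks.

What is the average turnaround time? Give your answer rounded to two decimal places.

Timeline: | A 0-2 | B 2-6 | C 6-8 | D 8-17 | E 17-21 | F 21-29 |
Completion: A=2  B=6  C=8  D=17  E=21  F=29
Turnaround (C−A): A=2  B=6  C=8  D=17  E=21  F=29
Turnaround times: A=2, B=6, C=8, D=17, E=21, F=29
Average turnaround = (2+6+8+17+21+29) / 6 = 83/6 = 13.83

13.83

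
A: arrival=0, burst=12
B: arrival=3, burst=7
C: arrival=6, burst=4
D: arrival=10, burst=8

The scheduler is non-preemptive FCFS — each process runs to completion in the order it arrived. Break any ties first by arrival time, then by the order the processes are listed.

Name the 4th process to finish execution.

D

Schedule: | A 0-12 | B 12-19 | C 19-23 | D 23-31 |
Completion: A=12  B=19  C=23  D=31
Finish order: A → B → C → D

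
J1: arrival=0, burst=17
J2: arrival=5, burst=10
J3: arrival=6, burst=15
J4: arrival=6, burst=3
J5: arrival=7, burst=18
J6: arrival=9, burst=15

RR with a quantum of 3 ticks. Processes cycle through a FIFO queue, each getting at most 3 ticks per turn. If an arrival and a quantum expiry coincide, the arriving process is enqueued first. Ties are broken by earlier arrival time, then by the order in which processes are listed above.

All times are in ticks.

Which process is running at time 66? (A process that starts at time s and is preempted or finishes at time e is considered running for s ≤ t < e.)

Gantt: | J1 0-6 | J2 6-9 | J3 9-12 | J4 12-15 | J1 15-18 | J5 18-21 | J6 21-24 | J2 24-27 | J3 27-30 | J1 30-33 | J5 33-36 | J6 36-39 | J2 39-42 | J3 42-45 | J1 45-48 | J5 48-51 | J6 51-54 | J2 54-55 | J3 55-58 | J1 58-60 | J5 60-63 | J6 63-66 | J3 66-69 | J5 69-72 | J6 72-75 | J5 75-78 |
Completion: J1=60  J2=55  J3=69  J4=15  J5=78  J6=75

J3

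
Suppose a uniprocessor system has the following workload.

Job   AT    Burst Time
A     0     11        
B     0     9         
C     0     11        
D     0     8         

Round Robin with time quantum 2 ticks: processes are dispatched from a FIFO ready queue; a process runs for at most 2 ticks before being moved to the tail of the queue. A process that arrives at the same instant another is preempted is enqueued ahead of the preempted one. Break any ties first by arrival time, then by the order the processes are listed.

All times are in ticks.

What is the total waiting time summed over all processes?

Schedule: | A 0-2 | B 2-4 | C 4-6 | D 6-8 | A 8-10 | B 10-12 | C 12-14 | D 14-16 | A 16-18 | B 18-20 | C 20-22 | D 22-24 | A 24-26 | B 26-28 | C 28-30 | D 30-32 | A 32-34 | B 34-35 | C 35-37 | A 37-38 | C 38-39 |
Completion: A=38  B=35  C=39  D=32
Waiting = turnaround − burst: A=27, B=26, C=28, D=24
Total waiting = 27 + 26 + 28 + 24 = 105

105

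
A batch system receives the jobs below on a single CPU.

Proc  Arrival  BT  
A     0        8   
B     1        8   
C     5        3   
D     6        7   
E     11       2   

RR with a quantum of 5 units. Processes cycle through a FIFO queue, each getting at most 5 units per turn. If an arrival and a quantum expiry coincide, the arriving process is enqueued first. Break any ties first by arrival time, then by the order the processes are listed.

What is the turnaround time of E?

Gantt: | A 0-5 | B 5-10 | C 10-13 | A 13-16 | D 16-21 | B 21-24 | E 24-26 | D 26-28 |
Completion: A=16  B=24  C=13  D=28  E=26
Turnaround(E) = completion − arrival = 26 − 11 = 15

15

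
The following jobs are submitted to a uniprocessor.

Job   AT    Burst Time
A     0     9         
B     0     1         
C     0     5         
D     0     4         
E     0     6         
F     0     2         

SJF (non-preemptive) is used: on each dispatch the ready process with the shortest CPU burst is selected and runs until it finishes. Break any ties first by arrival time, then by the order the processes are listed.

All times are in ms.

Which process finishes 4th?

C

Timeline: | B 0-1 | F 1-3 | D 3-7 | C 7-12 | E 12-18 | A 18-27 |
Completion: A=27  B=1  C=12  D=7  E=18  F=3
Finish order: B → F → D → C → E → A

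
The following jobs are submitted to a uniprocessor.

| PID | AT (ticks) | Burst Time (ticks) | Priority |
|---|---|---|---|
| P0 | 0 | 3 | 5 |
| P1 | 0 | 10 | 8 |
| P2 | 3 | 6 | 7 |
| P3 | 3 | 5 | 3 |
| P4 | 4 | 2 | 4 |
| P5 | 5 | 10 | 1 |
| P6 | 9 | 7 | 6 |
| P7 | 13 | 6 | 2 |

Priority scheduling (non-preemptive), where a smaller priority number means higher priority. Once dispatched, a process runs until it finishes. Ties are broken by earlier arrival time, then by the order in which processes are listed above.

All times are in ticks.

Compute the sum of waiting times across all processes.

Timeline: | P0 0-3 | P3 3-8 | P5 8-18 | P7 18-24 | P4 24-26 | P6 26-33 | P2 33-39 | P1 39-49 |
Completion: P0=3  P1=49  P2=39  P3=8  P4=26  P5=18  P6=33  P7=24
Turnaround (C−A): P0=3  P1=49  P2=36  P3=5  P4=22  P5=13  P6=24  P7=11
Waiting = turnaround − burst: P0=0, P1=39, P2=30, P3=0, P4=20, P5=3, P6=17, P7=5
Total waiting = 0 + 39 + 30 + 0 + 20 + 3 + 17 + 5 = 114

114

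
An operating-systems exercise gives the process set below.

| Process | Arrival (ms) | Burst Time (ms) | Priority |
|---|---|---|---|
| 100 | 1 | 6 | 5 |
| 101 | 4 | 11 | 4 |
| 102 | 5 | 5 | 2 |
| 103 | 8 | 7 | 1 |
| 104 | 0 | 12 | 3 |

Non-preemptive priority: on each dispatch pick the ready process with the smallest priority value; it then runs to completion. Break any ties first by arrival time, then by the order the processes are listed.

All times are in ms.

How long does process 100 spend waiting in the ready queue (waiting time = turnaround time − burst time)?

Schedule: | 104 0-12 | 103 12-19 | 102 19-24 | 101 24-35 | 100 35-41 |
Completion: 100=41  101=35  102=24  103=19  104=12
Turnaround (C−A): 100=40  101=31  102=19  103=11  104=12
Waiting(100) = turnaround − burst = 40 − 6 = 34

34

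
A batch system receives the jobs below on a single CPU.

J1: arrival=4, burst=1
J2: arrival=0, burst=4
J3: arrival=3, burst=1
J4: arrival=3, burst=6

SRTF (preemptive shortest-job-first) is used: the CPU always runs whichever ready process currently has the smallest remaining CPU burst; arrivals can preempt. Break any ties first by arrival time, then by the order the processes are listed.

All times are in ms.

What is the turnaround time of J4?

Schedule: | J2 0-4 | J3 4-5 | J1 5-6 | J4 6-12 |
Completion: J1=6  J2=4  J3=5  J4=12
Turnaround (C−A): J1=2  J2=4  J3=2  J4=9
Turnaround(J4) = completion − arrival = 12 − 3 = 9

9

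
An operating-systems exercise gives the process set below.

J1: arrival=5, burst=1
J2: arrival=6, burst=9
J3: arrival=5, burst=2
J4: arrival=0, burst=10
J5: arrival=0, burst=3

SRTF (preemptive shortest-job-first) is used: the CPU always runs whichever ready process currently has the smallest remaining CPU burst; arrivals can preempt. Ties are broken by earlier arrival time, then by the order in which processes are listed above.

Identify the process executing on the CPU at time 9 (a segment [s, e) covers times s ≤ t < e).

Gantt: | J5 0-3 | J4 3-5 | J1 5-6 | J3 6-8 | J4 8-16 | J2 16-25 |
Completion: J1=6  J2=25  J3=8  J4=16  J5=3
Turnaround (C−A): J1=1  J2=19  J3=3  J4=16  J5=3

J4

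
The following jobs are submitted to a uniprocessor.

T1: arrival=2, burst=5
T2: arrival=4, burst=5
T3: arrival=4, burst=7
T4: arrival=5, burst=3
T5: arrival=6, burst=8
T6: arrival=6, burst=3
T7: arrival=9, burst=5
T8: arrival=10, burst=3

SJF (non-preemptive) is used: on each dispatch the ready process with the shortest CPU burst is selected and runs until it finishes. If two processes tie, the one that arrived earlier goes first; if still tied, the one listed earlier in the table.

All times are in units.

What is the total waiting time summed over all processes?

Gantt: | idle 0-2 | T1 2-7 | T4 7-10 | T6 10-13 | T8 13-16 | T2 16-21 | T7 21-26 | T3 26-33 | T5 33-41 |
Completion: T1=7  T2=21  T3=33  T4=10  T5=41  T6=13  T7=26  T8=16
Turnaround (C−A): T1=5  T2=17  T3=29  T4=5  T5=35  T6=7  T7=17  T8=6
Waiting = turnaround − burst: T1=0, T2=12, T3=22, T4=2, T5=27, T6=4, T7=12, T8=3
Total waiting = 0 + 12 + 22 + 2 + 27 + 4 + 12 + 3 = 82

82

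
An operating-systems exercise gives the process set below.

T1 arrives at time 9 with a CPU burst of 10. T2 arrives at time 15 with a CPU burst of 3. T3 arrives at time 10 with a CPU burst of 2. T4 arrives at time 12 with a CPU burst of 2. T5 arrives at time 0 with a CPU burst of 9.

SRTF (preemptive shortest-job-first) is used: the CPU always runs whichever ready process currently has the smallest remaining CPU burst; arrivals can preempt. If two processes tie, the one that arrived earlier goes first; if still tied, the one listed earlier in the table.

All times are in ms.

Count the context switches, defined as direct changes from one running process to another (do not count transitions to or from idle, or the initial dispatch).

Timeline: | T5 0-9 | T1 9-10 | T3 10-12 | T4 12-14 | T1 14-15 | T2 15-18 | T1 18-26 |
Completion: T1=26  T2=18  T3=12  T4=14  T5=9
Turnaround (C−A): T1=17  T2=3  T3=2  T4=2  T5=9

6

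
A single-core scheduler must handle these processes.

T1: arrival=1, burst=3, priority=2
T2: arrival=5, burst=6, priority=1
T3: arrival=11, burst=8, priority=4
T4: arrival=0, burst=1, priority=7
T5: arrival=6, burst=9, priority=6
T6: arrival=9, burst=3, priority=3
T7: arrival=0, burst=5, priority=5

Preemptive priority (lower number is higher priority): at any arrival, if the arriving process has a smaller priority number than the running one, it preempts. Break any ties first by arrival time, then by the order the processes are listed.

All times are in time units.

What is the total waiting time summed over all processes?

78

Gantt: | T7 0-1 | T1 1-4 | T7 4-5 | T2 5-11 | T6 11-14 | T3 14-22 | T7 22-25 | T5 25-34 | T4 34-35 |
Completion: T1=4  T2=11  T3=22  T4=35  T5=34  T6=14  T7=25
Turnaround (C−A): T1=3  T2=6  T3=11  T4=35  T5=28  T6=5  T7=25
Waiting = turnaround − burst: T1=0, T2=0, T3=3, T4=34, T5=19, T6=2, T7=20
Total waiting = 0 + 0 + 3 + 34 + 19 + 2 + 20 = 78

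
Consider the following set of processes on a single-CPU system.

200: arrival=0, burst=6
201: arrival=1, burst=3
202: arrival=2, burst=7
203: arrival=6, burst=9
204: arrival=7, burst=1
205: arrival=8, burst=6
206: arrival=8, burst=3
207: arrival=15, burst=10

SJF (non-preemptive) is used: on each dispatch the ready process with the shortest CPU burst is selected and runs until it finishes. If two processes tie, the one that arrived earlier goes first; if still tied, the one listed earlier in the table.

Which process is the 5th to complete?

Gantt: | 200 0-6 | 201 6-9 | 204 9-10 | 206 10-13 | 205 13-19 | 202 19-26 | 203 26-35 | 207 35-45 |
Completion: 200=6  201=9  202=26  203=35  204=10  205=19  206=13  207=45
Turnaround (C−A): 200=6  201=8  202=24  203=29  204=3  205=11  206=5  207=30
Finish order: 200 → 201 → 204 → 206 → 205 → 202 → 203 → 207

205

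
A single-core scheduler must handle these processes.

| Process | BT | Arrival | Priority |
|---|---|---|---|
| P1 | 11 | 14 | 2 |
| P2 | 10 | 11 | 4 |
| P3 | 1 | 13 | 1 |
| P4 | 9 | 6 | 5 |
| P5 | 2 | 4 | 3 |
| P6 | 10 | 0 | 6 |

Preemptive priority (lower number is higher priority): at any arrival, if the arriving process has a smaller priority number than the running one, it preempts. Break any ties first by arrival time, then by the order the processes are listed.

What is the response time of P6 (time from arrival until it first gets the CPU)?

Schedule: | P6 0-4 | P5 4-6 | P4 6-11 | P2 11-13 | P3 13-14 | P1 14-25 | P2 25-33 | P4 33-37 | P6 37-43 |
Completion: P1=25  P2=33  P3=14  P4=37  P5=6  P6=43
Turnaround (C−A): P1=11  P2=22  P3=1  P4=31  P5=2  P6=43
Response(P6) = first start − arrival = 0 − 0 = 0

0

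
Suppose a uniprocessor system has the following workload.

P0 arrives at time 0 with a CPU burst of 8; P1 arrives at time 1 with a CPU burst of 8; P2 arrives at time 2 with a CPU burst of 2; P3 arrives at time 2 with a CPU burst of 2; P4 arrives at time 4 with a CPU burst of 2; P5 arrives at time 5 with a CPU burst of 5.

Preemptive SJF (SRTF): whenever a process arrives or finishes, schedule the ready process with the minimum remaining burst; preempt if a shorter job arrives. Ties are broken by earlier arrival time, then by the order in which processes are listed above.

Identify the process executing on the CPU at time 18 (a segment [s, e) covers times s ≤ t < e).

Schedule: | P0 0-2 | P2 2-4 | P3 4-6 | P4 6-8 | P5 8-13 | P0 13-19 | P1 19-27 |
Completion: P0=19  P1=27  P2=4  P3=6  P4=8  P5=13

P0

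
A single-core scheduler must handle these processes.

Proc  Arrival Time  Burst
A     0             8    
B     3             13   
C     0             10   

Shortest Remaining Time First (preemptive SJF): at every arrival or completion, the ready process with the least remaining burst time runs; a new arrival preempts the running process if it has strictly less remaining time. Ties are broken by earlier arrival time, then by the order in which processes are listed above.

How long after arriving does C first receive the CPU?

8

Schedule: | A 0-8 | C 8-18 | B 18-31 |
Completion: A=8  B=31  C=18
Turnaround (C−A): A=8  B=28  C=18
Response(C) = first start − arrival = 8 − 0 = 8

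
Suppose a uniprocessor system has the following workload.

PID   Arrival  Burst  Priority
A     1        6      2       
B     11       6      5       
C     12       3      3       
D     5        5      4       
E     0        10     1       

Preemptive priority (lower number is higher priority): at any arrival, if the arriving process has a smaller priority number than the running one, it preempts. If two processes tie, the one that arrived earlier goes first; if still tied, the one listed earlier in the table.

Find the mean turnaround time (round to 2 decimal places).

Timeline: | E 0-10 | A 10-16 | C 16-19 | D 19-24 | B 24-30 |
Completion: A=16  B=30  C=19  D=24  E=10
Turnaround times: A=15, B=19, C=7, D=19, E=10
Average turnaround = (15+19+7+19+10) / 5 = 70/5 = 14.00

14.00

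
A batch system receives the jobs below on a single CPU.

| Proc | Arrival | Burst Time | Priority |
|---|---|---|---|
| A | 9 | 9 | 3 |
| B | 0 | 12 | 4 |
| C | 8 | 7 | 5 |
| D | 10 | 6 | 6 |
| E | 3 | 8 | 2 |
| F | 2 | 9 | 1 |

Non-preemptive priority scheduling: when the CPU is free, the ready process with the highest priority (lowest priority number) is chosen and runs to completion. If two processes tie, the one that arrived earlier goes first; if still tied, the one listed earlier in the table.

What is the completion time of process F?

21

Gantt: | B 0-12 | F 12-21 | E 21-29 | A 29-38 | C 38-45 | D 45-51 |
Completion: A=38  B=12  C=45  D=51  E=29  F=21
Turnaround (C−A): A=29  B=12  C=37  D=41  E=26  F=19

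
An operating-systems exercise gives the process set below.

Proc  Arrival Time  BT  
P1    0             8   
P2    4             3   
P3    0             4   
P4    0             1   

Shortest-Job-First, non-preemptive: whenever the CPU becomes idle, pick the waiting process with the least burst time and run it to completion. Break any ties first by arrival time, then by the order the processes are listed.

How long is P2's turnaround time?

Schedule: | P4 0-1 | P3 1-5 | P2 5-8 | P1 8-16 |
Completion: P1=16  P2=8  P3=5  P4=1
Turnaround (C−A): P1=16  P2=4  P3=5  P4=1
Turnaround(P2) = completion − arrival = 8 − 4 = 4

4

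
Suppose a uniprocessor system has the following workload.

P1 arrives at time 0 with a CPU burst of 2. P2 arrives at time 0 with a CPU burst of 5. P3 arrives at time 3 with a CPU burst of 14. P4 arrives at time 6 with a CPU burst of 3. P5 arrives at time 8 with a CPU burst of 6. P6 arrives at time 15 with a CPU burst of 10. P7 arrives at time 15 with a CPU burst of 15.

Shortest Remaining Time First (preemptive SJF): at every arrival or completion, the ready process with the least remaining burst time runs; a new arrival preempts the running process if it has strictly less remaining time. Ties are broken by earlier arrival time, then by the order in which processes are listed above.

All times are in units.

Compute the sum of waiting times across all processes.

Gantt: | P1 0-2 | P2 2-7 | P4 7-10 | P5 10-16 | P6 16-26 | P3 26-40 | P7 40-55 |
Completion: P1=2  P2=7  P3=40  P4=10  P5=16  P6=26  P7=55
Waiting = turnaround − burst: P1=0, P2=2, P3=23, P4=1, P5=2, P6=1, P7=25
Total waiting = 0 + 2 + 23 + 1 + 2 + 1 + 25 = 54

54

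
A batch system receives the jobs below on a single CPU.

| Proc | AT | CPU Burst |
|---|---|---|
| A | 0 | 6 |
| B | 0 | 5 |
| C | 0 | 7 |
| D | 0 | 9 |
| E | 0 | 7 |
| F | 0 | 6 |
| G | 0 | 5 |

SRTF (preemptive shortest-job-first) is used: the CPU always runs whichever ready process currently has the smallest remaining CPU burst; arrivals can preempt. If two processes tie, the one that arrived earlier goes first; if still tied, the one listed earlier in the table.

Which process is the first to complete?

Timeline: | B 0-5 | G 5-10 | A 10-16 | F 16-22 | C 22-29 | E 29-36 | D 36-45 |
Completion: A=16  B=5  C=29  D=45  E=36  F=22  G=10
Finish order: B → G → A → F → C → E → D

B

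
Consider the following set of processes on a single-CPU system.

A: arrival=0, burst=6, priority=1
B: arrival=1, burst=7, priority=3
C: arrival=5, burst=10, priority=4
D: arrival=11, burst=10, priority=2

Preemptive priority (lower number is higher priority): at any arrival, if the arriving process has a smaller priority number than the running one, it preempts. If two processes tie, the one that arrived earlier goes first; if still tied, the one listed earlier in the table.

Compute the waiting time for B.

15

Gantt: | A 0-6 | B 6-11 | D 11-21 | B 21-23 | C 23-33 |
Completion: A=6  B=23  C=33  D=21
Turnaround (C−A): A=6  B=22  C=28  D=10
Waiting(B) = turnaround − burst = 22 − 7 = 15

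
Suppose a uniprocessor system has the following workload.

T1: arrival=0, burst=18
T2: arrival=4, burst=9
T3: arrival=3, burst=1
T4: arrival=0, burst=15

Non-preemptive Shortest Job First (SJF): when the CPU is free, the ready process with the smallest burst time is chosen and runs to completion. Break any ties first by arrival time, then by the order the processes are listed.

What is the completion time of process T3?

Gantt: | T4 0-15 | T3 15-16 | T2 16-25 | T1 25-43 |
Completion: T1=43  T2=25  T3=16  T4=15

16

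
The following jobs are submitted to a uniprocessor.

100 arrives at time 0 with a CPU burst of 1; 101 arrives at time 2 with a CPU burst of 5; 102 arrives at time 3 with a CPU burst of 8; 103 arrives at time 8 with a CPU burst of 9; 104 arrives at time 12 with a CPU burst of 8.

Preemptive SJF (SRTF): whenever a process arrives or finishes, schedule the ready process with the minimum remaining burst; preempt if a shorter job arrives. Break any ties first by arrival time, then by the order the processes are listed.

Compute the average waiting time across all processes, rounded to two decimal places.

4.40

Schedule: | 100 0-1 | idle 1-2 | 101 2-7 | 102 7-15 | 104 15-23 | 103 23-32 |
Completion: 100=1  101=7  102=15  103=32  104=23
Waiting times: 100=0, 101=0, 102=4, 103=15, 104=3
Average waiting = (0+0+4+15+3) / 5 = 22/5 = 4.40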